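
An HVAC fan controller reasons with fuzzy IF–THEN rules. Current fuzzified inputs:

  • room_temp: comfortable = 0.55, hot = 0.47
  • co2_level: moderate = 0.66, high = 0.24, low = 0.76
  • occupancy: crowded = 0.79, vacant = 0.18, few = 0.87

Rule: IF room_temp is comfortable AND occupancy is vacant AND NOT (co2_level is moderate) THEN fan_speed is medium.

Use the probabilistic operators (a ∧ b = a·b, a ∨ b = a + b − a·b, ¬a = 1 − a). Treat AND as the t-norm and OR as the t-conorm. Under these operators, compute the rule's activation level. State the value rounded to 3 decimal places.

firing strength: comfortable=0.55, vacant=0.18, ¬moderate=1−0.66=0.34; AND[a·b] → w = 0.0337

0.034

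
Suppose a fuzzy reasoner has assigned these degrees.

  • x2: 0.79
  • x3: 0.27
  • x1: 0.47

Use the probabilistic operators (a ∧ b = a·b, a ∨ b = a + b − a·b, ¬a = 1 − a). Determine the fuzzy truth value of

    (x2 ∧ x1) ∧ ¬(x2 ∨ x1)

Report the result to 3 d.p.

0.041

x2 ∧ x1 = a·b on (0.7900, 0.4700) = 0.3713
x2 ∨ x1 = a + b − a·b on (0.7900, 0.4700) = 0.8887
¬(x2 ∨ x1) = 1 − 0.8887 = 0.1113
(x2 ∧ x1) ∧ ¬(x2 ∨ x1) = a·b on (0.3713, 0.1113) = 0.0413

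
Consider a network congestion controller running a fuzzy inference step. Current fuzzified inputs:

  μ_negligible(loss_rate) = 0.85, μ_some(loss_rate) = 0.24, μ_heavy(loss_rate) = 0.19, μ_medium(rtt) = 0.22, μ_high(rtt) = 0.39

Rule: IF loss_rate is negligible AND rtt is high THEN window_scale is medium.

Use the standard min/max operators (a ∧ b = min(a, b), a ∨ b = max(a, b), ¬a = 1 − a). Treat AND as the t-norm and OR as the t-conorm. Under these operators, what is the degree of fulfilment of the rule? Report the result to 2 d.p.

0.39

firing strength: negligible=0.85, high=0.39; AND[min(a, b)] → w = 0.39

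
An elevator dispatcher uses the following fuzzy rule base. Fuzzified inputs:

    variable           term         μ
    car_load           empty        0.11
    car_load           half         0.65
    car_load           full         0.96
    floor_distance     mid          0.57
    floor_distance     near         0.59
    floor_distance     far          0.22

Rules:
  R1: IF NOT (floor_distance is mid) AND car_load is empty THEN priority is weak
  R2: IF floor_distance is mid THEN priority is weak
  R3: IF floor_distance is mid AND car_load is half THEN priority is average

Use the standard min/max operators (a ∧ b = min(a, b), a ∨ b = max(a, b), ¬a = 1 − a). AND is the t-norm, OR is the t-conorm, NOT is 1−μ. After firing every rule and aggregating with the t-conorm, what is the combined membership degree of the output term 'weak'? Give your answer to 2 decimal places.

R1: ¬mid=1−0.57=0.43, empty=0.11; AND[min(a, b)] → w = 0.11
R2: mid=0.57 → w = 0.57
R3: mid=0.57, half=0.65; AND[min(a, b)] → w = 0.57
Rules with consequent 'weak': {R1, R2} → strengths 0.11, 0.57
Aggregate via t-conorm [max(a, b)]: 0.57

0.57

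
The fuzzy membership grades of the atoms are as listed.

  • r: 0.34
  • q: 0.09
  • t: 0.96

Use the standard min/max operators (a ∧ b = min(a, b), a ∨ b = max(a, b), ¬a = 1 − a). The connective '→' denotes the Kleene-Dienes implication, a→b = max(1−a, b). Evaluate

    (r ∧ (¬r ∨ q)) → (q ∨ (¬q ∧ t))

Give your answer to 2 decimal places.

¬r = 1 − 0.34 = 0.66
¬r ∨ q = max(a, b) on (0.66, 0.09) = 0.66
r ∧ (¬r ∨ q) = min(a, b) on (0.34, 0.66) = 0.34
¬q = 1 − 0.09 = 0.91
¬q ∧ t = min(a, b) on (0.91, 0.96) = 0.91
q ∨ (¬q ∧ t) = max(a, b) on (0.09, 0.91) = 0.91
(r ∧ (¬r ∨ q)) → (q ∨ (¬q ∧ t))  [Kleene-Dienes: max(1−a, b)] with a=0.34, b=0.91 → 0.91

0.91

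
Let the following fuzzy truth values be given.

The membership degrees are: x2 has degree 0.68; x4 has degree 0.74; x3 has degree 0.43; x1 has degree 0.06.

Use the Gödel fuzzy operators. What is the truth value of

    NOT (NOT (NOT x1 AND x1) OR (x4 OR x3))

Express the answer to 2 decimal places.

0.06

NOT x1 = 1 − 0.06 = 0.94
NOT x1 AND x1 = min(a, b) on (0.94, 0.06) = 0.06
NOT (NOT x1 AND x1) = 1 − 0.06 = 0.94
x4 OR x3 = max(a, b) on (0.74, 0.43) = 0.74
NOT (NOT x1 AND x1) OR (x4 OR x3) = max(a, b) on (0.94, 0.74) = 0.94
NOT (NOT (NOT x1 AND x1) OR (x4 OR x3)) = 1 − 0.94 = 0.06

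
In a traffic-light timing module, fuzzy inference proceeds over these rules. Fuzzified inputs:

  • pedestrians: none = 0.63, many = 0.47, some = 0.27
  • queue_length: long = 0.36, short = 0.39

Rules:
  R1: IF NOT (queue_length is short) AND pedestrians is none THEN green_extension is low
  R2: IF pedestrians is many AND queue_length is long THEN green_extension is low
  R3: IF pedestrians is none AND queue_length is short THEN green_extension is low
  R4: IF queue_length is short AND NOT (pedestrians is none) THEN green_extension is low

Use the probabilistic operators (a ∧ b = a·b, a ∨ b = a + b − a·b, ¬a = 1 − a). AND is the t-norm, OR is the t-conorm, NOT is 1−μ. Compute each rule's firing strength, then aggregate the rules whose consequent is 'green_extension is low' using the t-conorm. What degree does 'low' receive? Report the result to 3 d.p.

0.670

R1: ¬short=1−0.39=0.61, none=0.63; AND[a·b] → w = 0.3843
R2: many=0.47, long=0.36; AND[a·b] → w = 0.1692
R3: none=0.63, short=0.39; AND[a·b] → w = 0.2457
R4: short=0.39, ¬none=1−0.63=0.37; AND[a·b] → w = 0.1443
Rules with consequent 'low': {R1, R2, R3, R4} → strengths 0.3843, 0.1692, 0.2457, 0.1443
Aggregate via t-conorm [a + b − a·b]: 0.6698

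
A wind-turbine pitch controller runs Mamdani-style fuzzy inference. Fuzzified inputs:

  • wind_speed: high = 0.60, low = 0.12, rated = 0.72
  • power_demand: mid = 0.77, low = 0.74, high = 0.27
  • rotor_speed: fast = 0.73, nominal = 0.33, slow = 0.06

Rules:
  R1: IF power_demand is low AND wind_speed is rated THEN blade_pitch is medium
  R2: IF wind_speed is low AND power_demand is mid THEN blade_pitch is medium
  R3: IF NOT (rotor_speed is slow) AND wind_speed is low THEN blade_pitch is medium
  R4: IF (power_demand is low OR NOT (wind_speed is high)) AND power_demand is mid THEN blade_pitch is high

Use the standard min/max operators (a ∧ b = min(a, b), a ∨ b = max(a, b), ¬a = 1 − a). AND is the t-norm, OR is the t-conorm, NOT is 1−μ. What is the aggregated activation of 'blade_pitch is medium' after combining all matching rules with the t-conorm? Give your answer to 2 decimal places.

0.72

R1: low=0.74, rated=0.72; AND[min(a, b)] → w = 0.72
R2: low=0.12, mid=0.77; AND[min(a, b)] → w = 0.12
R3: ¬slow=1−0.06=0.94, low=0.12; AND[min(a, b)] → w = 0.12
R4: (low=0.74 OR ¬high=1−0.60=0.40) = 0.74; AND[min(a, b)] with mid=0.77 → w = 0.74
Rules with consequent 'medium': {R1, R2, R3} → strengths 0.72, 0.12, 0.12
Aggregate via t-conorm [max(a, b)]: 0.72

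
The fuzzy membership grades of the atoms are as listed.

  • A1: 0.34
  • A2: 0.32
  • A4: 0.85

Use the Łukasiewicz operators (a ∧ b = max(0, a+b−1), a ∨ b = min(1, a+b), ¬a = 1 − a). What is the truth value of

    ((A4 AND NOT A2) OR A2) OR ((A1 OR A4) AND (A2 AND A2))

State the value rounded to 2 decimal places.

0.85

NOT A2 = 1 − 0.32 = 0.68
A4 AND NOT A2 = max(0, a+b−1) on (0.85, 0.68) = 0.53
(A4 AND NOT A2) OR A2 = min(1, a+b) on (0.53, 0.32) = 0.85
A1 OR A4 = min(1, a+b) on (0.34, 0.85) = 1.00
A2 AND A2 = max(0, a+b−1) on (0.32, 0.32) = 0.00
(A1 OR A4) AND (A2 AND A2) = max(0, a+b−1) on (1.00, 0.00) = 0.00
((A4 AND NOT A2) OR A2) OR ((A1 OR A4) AND (A2 AND A2)) = min(1, a+b) on (0.85, 0.00) = 0.85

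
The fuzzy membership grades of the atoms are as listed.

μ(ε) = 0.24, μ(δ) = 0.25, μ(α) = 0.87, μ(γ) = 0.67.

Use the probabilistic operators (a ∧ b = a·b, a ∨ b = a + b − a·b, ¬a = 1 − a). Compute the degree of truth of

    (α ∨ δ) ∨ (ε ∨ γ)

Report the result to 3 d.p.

0.976

α ∨ δ = a + b − a·b on (0.8700, 0.2500) = 0.9025
ε ∨ γ = a + b − a·b on (0.2400, 0.6700) = 0.7492
(α ∨ δ) ∨ (ε ∨ γ) = a + b − a·b on (0.9025, 0.7492) = 0.9755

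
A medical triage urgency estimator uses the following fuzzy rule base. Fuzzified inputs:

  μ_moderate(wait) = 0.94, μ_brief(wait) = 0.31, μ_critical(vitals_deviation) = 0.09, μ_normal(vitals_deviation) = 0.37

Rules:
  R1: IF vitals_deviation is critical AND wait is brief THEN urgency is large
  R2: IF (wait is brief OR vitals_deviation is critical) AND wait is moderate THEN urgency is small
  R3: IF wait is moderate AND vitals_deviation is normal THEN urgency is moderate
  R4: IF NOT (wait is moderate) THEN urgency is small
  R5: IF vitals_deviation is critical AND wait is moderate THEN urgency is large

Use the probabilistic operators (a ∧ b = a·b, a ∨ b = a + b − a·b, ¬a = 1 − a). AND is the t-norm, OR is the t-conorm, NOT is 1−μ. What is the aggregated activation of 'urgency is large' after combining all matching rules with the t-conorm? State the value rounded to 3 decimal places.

R1: critical=0.09, brief=0.31; AND[a·b] → w = 0.0279
R2: (brief=0.31 OR critical=0.09) = 0.3721; AND[a·b] with moderate=0.94 → w = 0.3498
R3: moderate=0.94, normal=0.37; AND[a·b] → w = 0.3478
R4: ¬moderate=1−0.94=0.06 → w = 0.0600
R5: critical=0.09, moderate=0.94; AND[a·b] → w = 0.0846
Rules with consequent 'large': {R1, R5} → strengths 0.0279, 0.0846
Aggregate via t-conorm [a + b − a·b]: 0.1101

0.110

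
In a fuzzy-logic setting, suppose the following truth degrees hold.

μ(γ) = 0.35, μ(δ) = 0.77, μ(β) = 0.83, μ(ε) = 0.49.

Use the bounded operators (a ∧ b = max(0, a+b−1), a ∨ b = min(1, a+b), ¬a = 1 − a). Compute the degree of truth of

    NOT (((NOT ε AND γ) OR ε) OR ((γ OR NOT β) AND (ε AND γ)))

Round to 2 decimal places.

0.51

NOT ε = 1 − 0.49 = 0.51
NOT ε AND γ = max(0, a+b−1) on (0.51, 0.35) = 0.00
(NOT ε AND γ) OR ε = min(1, a+b) on (0.00, 0.49) = 0.49
NOT β = 1 − 0.83 = 0.17
γ OR NOT β = min(1, a+b) on (0.35, 0.17) = 0.52
ε AND γ = max(0, a+b−1) on (0.49, 0.35) = 0.00
(γ OR NOT β) AND (ε AND γ) = max(0, a+b−1) on (0.52, 0.00) = 0.00
((NOT ε AND γ) OR ε) OR ((γ OR NOT β) AND (ε AND γ)) = min(1, a+b) on (0.49, 0.00) = 0.49
NOT (((NOT ε AND γ) OR ε) OR ((γ OR NOT β) AND (ε AND γ))) = 1 − 0.49 = 0.51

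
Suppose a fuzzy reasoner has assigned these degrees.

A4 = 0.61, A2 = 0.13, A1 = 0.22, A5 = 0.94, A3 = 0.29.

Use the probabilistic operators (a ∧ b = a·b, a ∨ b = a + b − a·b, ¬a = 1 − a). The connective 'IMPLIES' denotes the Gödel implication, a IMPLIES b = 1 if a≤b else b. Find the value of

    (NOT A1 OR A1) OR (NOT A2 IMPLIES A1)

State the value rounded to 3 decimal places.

0.866

NOT A1 = 1 − 0.2200 = 0.7800
NOT A1 OR A1 = a + b − a·b on (0.7800, 0.2200) = 0.8284
NOT A2 = 1 − 0.1300 = 0.8700
NOT A2 IMPLIES A1  [Gödel: 1 if a≤b else b] with a=0.8700, b=0.2200 → 0.2200
(NOT A1 OR A1) OR (NOT A2 IMPLIES A1) = a + b − a·b on (0.8284, 0.2200) = 0.8662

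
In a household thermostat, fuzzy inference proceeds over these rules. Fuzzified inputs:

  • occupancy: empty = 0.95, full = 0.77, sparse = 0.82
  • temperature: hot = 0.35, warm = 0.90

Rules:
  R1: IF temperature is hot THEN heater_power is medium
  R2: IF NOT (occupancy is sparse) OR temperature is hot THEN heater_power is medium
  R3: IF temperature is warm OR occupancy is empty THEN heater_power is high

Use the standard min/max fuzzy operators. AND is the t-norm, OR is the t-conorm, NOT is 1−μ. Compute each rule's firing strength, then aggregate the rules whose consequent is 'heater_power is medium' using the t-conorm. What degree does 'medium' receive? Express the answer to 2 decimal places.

R1: hot=0.35 → w = 0.35
R2: ¬sparse=1−0.82=0.18, hot=0.35; OR[max(a, b)] → w = 0.35
R3: warm=0.90, empty=0.95; OR[max(a, b)] → w = 0.95
Rules with consequent 'medium': {R1, R2} → strengths 0.35, 0.35
Aggregate via t-conorm [max(a, b)]: 0.35

0.35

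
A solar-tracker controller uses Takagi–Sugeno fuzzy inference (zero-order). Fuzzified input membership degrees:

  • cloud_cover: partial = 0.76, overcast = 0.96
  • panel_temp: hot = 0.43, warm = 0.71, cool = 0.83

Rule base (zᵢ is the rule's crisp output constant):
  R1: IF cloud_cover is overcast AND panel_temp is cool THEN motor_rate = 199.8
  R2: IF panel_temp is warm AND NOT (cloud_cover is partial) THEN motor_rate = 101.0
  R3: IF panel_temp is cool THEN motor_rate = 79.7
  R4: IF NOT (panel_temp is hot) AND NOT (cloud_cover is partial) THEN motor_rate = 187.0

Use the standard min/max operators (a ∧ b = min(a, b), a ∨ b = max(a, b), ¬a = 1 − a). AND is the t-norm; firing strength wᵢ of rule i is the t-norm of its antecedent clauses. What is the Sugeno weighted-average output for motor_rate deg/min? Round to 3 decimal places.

R1 (z=199.8): overcast=0.96, cool=0.83; AND[min(a, b)] → w = 0.83
R2 (z=101.0): warm=0.71, ¬partial=1−0.76=0.24; AND[min(a, b)] → w = 0.24
R3 (z=79.7): cool=0.83 → w = 0.83
R4 (z=187.0): ¬hot=1−0.43=0.57, ¬partial=1−0.76=0.24; AND[min(a, b)] → w = 0.24
Weighted average = (0.83·199.8 + 0.24·101.0 + 0.83·79.7 + 0.24·187.0) / (0.83 + 0.24 + 0.83 + 0.24)
  = 301.1050 / 2.1400 = 140.703

140.703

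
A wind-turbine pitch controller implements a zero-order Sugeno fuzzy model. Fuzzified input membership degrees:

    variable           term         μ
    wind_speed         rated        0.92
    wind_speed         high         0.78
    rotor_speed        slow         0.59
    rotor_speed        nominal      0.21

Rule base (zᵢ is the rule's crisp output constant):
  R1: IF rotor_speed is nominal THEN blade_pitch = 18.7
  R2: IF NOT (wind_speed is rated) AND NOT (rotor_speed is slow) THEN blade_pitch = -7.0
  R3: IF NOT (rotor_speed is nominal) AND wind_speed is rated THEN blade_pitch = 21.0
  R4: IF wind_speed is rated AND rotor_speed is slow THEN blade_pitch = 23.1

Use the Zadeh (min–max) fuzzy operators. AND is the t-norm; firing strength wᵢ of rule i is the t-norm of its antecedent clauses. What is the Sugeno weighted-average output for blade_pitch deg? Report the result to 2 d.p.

R1 (z=18.7): nominal=0.21 → w = 0.21
R2 (z=-7.0): ¬rated=1−0.92=0.08, ¬slow=1−0.59=0.41; AND[min(a, b)] → w = 0.08
R3 (z=21.0): ¬nominal=1−0.21=0.79, rated=0.92; AND[min(a, b)] → w = 0.79
R4 (z=23.1): rated=0.92, slow=0.59; AND[min(a, b)] → w = 0.59
Weighted average = (0.21·18.7 + 0.08·-7.0 + 0.79·21.0 + 0.59·23.1) / (0.21 + 0.08 + 0.79 + 0.59)
  = 33.5860 / 1.6700 = 20.11

20.11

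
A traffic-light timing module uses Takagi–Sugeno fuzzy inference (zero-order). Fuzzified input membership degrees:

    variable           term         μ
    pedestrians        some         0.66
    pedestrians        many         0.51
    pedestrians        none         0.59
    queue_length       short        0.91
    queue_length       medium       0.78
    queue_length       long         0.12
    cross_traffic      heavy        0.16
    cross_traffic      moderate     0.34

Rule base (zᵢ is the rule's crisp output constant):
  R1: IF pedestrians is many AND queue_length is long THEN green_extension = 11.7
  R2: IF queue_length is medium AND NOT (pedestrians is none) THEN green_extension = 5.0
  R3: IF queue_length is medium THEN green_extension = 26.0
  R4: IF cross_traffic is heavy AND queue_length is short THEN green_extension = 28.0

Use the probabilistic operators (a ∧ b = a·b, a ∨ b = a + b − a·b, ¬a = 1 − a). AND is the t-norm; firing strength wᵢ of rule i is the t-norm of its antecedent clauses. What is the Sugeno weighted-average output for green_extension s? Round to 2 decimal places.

20.41

R1 (z=11.7): many=0.51, long=0.12; AND[a·b] → w = 0.0612
R2 (z=5.0): medium=0.78, ¬none=1−0.59=0.41; AND[a·b] → w = 0.3198
R3 (z=26.0): medium=0.78 → w = 0.7800
R4 (z=28.0): heavy=0.16, short=0.91; AND[a·b] → w = 0.1456
Weighted average = (0.0612·11.7 + 0.3198·5.0 + 0.7800·26.0 + 0.1456·28.0) / (0.0612 + 0.3198 + 0.7800 + 0.1456)
  = 26.6718 / 1.3066 = 20.41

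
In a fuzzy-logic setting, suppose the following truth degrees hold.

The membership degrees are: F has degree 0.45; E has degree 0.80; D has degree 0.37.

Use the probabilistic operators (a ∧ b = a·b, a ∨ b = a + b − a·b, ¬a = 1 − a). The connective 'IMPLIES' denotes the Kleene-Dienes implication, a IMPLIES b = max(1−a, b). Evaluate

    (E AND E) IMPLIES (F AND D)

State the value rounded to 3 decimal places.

E AND E = a·b on (0.8000, 0.8000) = 0.6400
F AND D = a·b on (0.4500, 0.3700) = 0.1665
(E AND E) IMPLIES (F AND D)  [Kleene-Dienes: max(1−a, b)] with a=0.6400, b=0.1665 → 0.3600

0.360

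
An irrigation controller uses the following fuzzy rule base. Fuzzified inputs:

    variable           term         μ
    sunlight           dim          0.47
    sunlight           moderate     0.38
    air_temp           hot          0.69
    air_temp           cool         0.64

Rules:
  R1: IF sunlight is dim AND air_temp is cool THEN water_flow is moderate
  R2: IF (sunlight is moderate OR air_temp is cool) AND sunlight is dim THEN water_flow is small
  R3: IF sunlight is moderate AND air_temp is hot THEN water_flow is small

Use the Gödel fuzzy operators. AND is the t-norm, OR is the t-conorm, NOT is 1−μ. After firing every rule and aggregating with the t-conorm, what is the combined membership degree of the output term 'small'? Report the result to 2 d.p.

R1: dim=0.47, cool=0.64; AND[min(a, b)] → w = 0.47
R2: (moderate=0.38 OR cool=0.64) = 0.64; AND[min(a, b)] with dim=0.47 → w = 0.47
R3: moderate=0.38, hot=0.69; AND[min(a, b)] → w = 0.38
Rules with consequent 'small': {R2, R3} → strengths 0.47, 0.38
Aggregate via t-conorm [max(a, b)]: 0.47

0.47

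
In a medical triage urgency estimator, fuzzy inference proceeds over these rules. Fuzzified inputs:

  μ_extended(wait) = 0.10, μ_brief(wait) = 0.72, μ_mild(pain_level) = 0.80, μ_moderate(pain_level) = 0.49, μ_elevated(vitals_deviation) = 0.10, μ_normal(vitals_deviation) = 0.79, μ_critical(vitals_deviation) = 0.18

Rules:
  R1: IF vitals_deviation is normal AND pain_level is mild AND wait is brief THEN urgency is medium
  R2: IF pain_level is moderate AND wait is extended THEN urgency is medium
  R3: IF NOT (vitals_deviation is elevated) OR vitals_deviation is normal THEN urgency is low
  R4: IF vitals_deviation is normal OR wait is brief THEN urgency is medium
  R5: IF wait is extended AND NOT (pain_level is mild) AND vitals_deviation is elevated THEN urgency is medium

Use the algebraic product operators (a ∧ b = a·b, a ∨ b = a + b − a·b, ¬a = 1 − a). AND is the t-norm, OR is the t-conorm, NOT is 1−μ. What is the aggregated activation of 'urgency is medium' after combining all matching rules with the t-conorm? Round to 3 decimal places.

0.970

R1: normal=0.79, mild=0.80, brief=0.72; AND[a·b] → w = 0.4550
R2: moderate=0.49, extended=0.10; AND[a·b] → w = 0.0490
R3: ¬elevated=1−0.10=0.90, normal=0.79; OR[a + b − a·b] → w = 0.9790
R4: normal=0.79, brief=0.72; OR[a + b − a·b] → w = 0.9412
R5: extended=0.10, ¬mild=1−0.80=0.20, elevated=0.10; AND[a·b] → w = 0.0020
Rules with consequent 'medium': {R1, R2, R4, R5} → strengths 0.4550, 0.0490, 0.9412, 0.0020
Aggregate via t-conorm [a + b − a·b]: 0.9696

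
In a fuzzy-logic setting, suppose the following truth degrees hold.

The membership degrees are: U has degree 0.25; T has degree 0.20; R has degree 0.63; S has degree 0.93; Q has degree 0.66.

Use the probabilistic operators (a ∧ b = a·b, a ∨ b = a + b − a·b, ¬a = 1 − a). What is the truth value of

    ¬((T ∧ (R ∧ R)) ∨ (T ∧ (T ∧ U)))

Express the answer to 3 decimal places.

R ∧ R = a·b on (0.6300, 0.6300) = 0.3969
T ∧ (R ∧ R) = a·b on (0.2000, 0.3969) = 0.0794
T ∧ U = a·b on (0.2000, 0.2500) = 0.0500
T ∧ (T ∧ U) = a·b on (0.2000, 0.0500) = 0.0100
(T ∧ (R ∧ R)) ∨ (T ∧ (T ∧ U)) = a + b − a·b on (0.0794, 0.0100) = 0.0886
¬((T ∧ (R ∧ R)) ∨ (T ∧ (T ∧ U))) = 1 − 0.0886 = 0.9114

0.911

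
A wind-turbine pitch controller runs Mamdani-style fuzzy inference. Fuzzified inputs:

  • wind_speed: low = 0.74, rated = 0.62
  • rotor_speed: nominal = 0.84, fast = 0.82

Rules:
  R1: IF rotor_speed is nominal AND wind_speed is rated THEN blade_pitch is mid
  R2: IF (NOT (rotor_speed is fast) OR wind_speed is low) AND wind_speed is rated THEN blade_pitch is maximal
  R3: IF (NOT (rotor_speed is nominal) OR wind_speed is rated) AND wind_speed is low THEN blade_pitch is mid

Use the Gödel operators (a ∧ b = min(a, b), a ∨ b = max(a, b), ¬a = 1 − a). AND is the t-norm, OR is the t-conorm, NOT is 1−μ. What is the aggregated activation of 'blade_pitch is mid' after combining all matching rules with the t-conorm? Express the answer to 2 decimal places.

R1: nominal=0.84, rated=0.62; AND[min(a, b)] → w = 0.62
R2: (¬fast=1−0.82=0.18 OR low=0.74) = 0.74; AND[min(a, b)] with rated=0.62 → w = 0.62
R3: (¬nominal=1−0.84=0.16 OR rated=0.62) = 0.62; AND[min(a, b)] with low=0.74 → w = 0.62
Rules with consequent 'mid': {R1, R3} → strengths 0.62, 0.62
Aggregate via t-conorm [max(a, b)]: 0.62

0.62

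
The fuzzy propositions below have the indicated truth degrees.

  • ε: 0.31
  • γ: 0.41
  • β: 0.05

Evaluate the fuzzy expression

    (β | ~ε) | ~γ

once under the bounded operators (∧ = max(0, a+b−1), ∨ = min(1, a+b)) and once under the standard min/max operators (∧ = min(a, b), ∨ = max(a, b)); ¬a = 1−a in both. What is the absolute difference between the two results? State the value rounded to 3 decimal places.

0.310

Under bounded:
  ~ε = 1 − 0.31 = 0.69
  β | ~ε = min(1, a+b) on (0.05, 0.69) = 0.74
  ~γ = 1 − 0.41 = 0.59
  (β | ~ε) | ~γ = min(1, a+b) on (0.74, 0.59) = 1.00
  → value = 1.0000
Under standard min/max:
  ~ε = 1 − 0.31 = 0.69
  β | ~ε = max(a, b) on (0.05, 0.69) = 0.69
  ~γ = 1 − 0.41 = 0.59
  (β | ~ε) | ~γ = max(a, b) on (0.69, 0.59) = 0.69
  → value = 0.6900
|1.0000 − 0.6900| = 0.310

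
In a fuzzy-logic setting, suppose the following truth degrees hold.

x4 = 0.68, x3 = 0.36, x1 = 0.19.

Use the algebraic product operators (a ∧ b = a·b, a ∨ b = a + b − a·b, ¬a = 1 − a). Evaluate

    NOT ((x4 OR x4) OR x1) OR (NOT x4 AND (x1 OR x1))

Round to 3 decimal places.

0.184

x4 OR x4 = a + b − a·b on (0.6800, 0.6800) = 0.8976
(x4 OR x4) OR x1 = a + b − a·b on (0.8976, 0.1900) = 0.9171
NOT ((x4 OR x4) OR x1) = 1 − 0.9171 = 0.0829
NOT x4 = 1 − 0.6800 = 0.3200
x1 OR x1 = a + b − a·b on (0.1900, 0.1900) = 0.3439
NOT x4 AND (x1 OR x1) = a·b on (0.3200, 0.3439) = 0.1100
NOT ((x4 OR x4) OR x1) OR (NOT x4 AND (x1 OR x1)) = a + b − a·b on (0.0829, 0.1100) = 0.1839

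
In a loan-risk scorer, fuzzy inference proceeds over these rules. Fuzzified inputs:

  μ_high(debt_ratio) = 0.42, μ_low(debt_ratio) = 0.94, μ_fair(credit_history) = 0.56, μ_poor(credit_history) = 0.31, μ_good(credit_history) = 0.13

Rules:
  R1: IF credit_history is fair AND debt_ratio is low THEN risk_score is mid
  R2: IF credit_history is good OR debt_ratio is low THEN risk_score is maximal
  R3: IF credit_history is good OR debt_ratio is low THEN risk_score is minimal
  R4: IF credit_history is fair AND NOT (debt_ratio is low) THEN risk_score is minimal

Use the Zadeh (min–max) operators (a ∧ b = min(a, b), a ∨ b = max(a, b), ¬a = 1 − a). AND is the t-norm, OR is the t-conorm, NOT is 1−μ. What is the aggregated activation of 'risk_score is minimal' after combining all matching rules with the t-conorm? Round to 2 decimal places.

R1: fair=0.56, low=0.94; AND[min(a, b)] → w = 0.56
R2: good=0.13, low=0.94; OR[max(a, b)] → w = 0.94
R3: good=0.13, low=0.94; OR[max(a, b)] → w = 0.94
R4: fair=0.56, ¬low=1−0.94=0.06; AND[min(a, b)] → w = 0.06
Rules with consequent 'minimal': {R3, R4} → strengths 0.94, 0.06
Aggregate via t-conorm [max(a, b)]: 0.94

0.94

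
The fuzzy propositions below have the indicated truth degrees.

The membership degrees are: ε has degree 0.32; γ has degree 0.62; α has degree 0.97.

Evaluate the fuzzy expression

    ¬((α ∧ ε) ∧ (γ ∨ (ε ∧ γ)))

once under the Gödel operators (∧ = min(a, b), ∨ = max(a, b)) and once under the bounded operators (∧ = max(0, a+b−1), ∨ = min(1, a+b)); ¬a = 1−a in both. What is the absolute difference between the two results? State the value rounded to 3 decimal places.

0.320

Under Gödel:
  α ∧ ε = min(a, b) on (0.97, 0.32) = 0.32
  ε ∧ γ = min(a, b) on (0.32, 0.62) = 0.32
  γ ∨ (ε ∧ γ) = max(a, b) on (0.62, 0.32) = 0.62
  (α ∧ ε) ∧ (γ ∨ (ε ∧ γ)) = min(a, b) on (0.32, 0.62) = 0.32
  ¬((α ∧ ε) ∧ (γ ∨ (ε ∧ γ))) = 1 − 0.32 = 0.68
  → value = 0.6800
Under bounded:
  α ∧ ε = max(0, a+b−1) on (0.97, 0.32) = 0.29
  ε ∧ γ = max(0, a+b−1) on (0.32, 0.62) = 0.00
  γ ∨ (ε ∧ γ) = min(1, a+b) on (0.62, 0.00) = 0.62
  (α ∧ ε) ∧ (γ ∨ (ε ∧ γ)) = max(0, a+b−1) on (0.29, 0.62) = 0.00
  ¬((α ∧ ε) ∧ (γ ∨ (ε ∧ γ))) = 1 − 0.00 = 1.00
  → value = 1.0000
|0.6800 − 1.0000| = 0.320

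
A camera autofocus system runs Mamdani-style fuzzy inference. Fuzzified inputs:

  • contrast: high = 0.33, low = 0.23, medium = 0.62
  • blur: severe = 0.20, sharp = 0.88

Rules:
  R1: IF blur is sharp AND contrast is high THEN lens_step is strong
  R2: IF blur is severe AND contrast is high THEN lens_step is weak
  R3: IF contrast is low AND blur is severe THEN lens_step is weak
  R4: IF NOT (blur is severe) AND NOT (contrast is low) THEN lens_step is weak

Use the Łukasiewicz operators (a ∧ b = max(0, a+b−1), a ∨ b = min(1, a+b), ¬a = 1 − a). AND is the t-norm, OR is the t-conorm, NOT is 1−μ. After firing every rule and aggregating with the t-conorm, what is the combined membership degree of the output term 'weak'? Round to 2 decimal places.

0.57

R1: sharp=0.88, high=0.33; AND[max(0, a+b−1)] → w = 0.21
R2: severe=0.20, high=0.33; AND[max(0, a+b−1)] → w = 0.00
R3: low=0.23, severe=0.20; AND[max(0, a+b−1)] → w = 0.00
R4: ¬severe=1−0.20=0.80, ¬low=1−0.23=0.77; AND[max(0, a+b−1)] → w = 0.57
Rules with consequent 'weak': {R2, R3, R4} → strengths 0.00, 0.00, 0.57
Aggregate via t-conorm [min(1, a+b)]: 0.57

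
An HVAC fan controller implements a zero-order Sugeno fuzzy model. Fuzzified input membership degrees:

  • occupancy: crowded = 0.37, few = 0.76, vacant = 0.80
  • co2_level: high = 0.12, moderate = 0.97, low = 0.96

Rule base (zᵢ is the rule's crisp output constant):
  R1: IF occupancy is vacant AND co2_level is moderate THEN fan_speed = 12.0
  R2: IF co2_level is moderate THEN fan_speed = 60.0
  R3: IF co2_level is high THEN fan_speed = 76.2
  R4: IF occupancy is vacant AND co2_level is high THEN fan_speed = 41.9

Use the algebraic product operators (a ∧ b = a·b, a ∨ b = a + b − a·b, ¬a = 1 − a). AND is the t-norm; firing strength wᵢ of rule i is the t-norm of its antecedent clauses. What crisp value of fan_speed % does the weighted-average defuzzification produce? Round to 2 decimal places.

41.12

R1 (z=12.0): vacant=0.80, moderate=0.97; AND[a·b] → w = 0.7760
R2 (z=60.0): moderate=0.97 → w = 0.9700
R3 (z=76.2): high=0.12 → w = 0.1200
R4 (z=41.9): vacant=0.80, high=0.12; AND[a·b] → w = 0.0960
Weighted average = (0.7760·12.0 + 0.9700·60.0 + 0.1200·76.2 + 0.0960·41.9) / (0.7760 + 0.9700 + 0.1200 + 0.0960)
  = 80.6784 / 1.9620 = 41.12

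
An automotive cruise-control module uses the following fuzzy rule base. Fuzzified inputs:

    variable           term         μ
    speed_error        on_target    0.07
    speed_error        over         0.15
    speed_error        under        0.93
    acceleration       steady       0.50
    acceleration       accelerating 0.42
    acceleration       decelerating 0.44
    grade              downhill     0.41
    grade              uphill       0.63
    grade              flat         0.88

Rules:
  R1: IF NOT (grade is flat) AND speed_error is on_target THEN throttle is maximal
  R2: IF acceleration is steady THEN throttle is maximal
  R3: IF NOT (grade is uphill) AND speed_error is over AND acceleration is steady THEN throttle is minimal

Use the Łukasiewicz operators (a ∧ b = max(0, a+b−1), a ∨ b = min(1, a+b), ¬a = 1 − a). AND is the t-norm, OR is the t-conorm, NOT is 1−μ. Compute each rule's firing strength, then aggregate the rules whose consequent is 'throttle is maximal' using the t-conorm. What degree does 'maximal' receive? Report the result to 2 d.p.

R1: ¬flat=1−0.88=0.12, on_target=0.07; AND[max(0, a+b−1)] → w = 0.00
R2: steady=0.50 → w = 0.50
R3: ¬uphill=1−0.63=0.37, over=0.15, steady=0.50; AND[max(0, a+b−1)] → w = 0.00
Rules with consequent 'maximal': {R1, R2} → strengths 0.00, 0.50
Aggregate via t-conorm [min(1, a+b)]: 0.50

0.50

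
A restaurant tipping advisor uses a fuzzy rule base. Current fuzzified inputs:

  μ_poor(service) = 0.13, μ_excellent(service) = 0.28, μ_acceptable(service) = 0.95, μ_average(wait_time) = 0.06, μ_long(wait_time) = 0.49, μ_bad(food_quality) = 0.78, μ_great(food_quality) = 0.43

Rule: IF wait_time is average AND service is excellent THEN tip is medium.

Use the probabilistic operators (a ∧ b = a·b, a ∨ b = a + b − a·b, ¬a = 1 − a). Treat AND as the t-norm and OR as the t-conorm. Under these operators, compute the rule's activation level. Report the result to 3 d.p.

firing strength: average=0.06, excellent=0.28; AND[a·b] → w = 0.0168

0.017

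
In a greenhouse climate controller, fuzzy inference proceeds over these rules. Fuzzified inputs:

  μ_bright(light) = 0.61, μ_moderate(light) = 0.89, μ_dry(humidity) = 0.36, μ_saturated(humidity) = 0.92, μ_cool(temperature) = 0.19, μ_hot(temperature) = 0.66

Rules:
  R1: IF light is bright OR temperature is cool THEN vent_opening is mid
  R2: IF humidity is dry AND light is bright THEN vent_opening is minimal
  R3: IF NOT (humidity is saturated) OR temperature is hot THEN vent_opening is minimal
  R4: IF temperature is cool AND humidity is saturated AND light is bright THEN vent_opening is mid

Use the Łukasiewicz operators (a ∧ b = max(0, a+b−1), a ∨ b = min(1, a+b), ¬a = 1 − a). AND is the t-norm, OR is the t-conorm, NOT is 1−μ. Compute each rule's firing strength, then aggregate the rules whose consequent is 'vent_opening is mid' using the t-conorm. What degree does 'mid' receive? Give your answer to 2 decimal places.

R1: bright=0.61, cool=0.19; OR[min(1, a+b)] → w = 0.80
R2: dry=0.36, bright=0.61; AND[max(0, a+b−1)] → w = 0.00
R3: ¬saturated=1−0.92=0.08, hot=0.66; OR[min(1, a+b)] → w = 0.74
R4: cool=0.19, saturated=0.92, bright=0.61; AND[max(0, a+b−1)] → w = 0.00
Rules with consequent 'mid': {R1, R4} → strengths 0.80, 0.00
Aggregate via t-conorm [min(1, a+b)]: 0.80

0.80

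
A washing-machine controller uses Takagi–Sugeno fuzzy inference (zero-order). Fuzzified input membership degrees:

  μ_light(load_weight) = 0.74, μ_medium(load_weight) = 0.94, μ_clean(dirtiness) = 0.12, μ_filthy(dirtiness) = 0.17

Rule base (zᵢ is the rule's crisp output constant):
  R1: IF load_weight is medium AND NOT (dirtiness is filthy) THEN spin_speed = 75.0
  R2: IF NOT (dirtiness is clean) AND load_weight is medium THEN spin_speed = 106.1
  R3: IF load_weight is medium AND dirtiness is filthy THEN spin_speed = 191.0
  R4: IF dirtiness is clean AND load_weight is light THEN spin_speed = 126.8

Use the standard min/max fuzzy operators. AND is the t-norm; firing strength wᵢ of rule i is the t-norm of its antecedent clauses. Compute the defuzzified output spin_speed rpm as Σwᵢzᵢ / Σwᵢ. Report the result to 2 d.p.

R1 (z=75.0): medium=0.94, ¬filthy=1−0.17=0.83; AND[min(a, b)] → w = 0.83
R2 (z=106.1): ¬clean=1−0.12=0.88, medium=0.94; AND[min(a, b)] → w = 0.88
R3 (z=191.0): medium=0.94, filthy=0.17; AND[min(a, b)] → w = 0.17
R4 (z=126.8): clean=0.12, light=0.74; AND[min(a, b)] → w = 0.12
Weighted average = (0.83·75.0 + 0.88·106.1 + 0.17·191.0 + 0.12·126.8) / (0.83 + 0.88 + 0.17 + 0.12)
  = 203.3040 / 2.0000 = 101.65

101.65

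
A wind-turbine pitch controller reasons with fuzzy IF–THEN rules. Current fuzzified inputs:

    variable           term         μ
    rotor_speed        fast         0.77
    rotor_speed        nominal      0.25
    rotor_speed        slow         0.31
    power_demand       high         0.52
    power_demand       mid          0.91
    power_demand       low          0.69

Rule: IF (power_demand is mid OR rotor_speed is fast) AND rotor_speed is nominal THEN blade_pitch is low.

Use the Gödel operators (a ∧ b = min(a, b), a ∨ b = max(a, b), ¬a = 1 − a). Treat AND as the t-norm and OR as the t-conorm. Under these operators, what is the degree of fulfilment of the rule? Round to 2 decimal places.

firing strength: (mid=0.91 OR fast=0.77) = 0.91; AND[min(a, b)] with nominal=0.25 → w = 0.25

0.25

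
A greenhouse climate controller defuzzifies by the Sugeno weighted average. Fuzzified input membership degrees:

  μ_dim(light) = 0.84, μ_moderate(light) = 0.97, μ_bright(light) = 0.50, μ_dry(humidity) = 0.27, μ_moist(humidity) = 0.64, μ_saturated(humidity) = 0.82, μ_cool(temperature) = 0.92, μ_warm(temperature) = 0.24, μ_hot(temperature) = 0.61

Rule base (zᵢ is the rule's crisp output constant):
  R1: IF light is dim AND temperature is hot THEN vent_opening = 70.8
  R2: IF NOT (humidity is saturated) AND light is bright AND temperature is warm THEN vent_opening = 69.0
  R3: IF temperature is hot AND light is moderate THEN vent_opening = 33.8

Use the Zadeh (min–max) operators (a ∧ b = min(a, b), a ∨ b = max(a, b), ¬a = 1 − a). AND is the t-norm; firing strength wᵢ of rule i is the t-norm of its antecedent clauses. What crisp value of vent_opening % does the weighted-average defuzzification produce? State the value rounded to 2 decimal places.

R1 (z=70.8): dim=0.84, hot=0.61; AND[min(a, b)] → w = 0.61
R2 (z=69.0): ¬saturated=1−0.82=0.18, bright=0.50, warm=0.24; AND[min(a, b)] → w = 0.18
R3 (z=33.8): hot=0.61, moderate=0.97; AND[min(a, b)] → w = 0.61
Weighted average = (0.61·70.8 + 0.18·69.0 + 0.61·33.8) / (0.61 + 0.18 + 0.61)
  = 76.2260 / 1.4000 = 54.45

54.45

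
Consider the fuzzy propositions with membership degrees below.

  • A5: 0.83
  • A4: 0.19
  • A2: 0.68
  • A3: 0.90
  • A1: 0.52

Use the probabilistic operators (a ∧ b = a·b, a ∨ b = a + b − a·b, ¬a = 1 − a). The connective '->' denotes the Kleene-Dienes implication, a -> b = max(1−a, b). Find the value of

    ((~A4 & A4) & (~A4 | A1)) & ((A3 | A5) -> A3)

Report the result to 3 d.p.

~A4 = 1 − 0.1900 = 0.8100
~A4 & A4 = a·b on (0.8100, 0.1900) = 0.1539
~A4 = 1 − 0.1900 = 0.8100
~A4 | A1 = a + b − a·b on (0.8100, 0.5200) = 0.9088
(~A4 & A4) & (~A4 | A1) = a·b on (0.1539, 0.9088) = 0.1399
A3 | A5 = a + b − a·b on (0.9000, 0.8300) = 0.9830
(A3 | A5) -> A3  [Kleene-Dienes: max(1−a, b)] with a=0.9830, b=0.9000 → 0.9000
((~A4 & A4) & (~A4 | A1)) & ((A3 | A5) -> A3) = a·b on (0.1399, 0.9000) = 0.1259

0.126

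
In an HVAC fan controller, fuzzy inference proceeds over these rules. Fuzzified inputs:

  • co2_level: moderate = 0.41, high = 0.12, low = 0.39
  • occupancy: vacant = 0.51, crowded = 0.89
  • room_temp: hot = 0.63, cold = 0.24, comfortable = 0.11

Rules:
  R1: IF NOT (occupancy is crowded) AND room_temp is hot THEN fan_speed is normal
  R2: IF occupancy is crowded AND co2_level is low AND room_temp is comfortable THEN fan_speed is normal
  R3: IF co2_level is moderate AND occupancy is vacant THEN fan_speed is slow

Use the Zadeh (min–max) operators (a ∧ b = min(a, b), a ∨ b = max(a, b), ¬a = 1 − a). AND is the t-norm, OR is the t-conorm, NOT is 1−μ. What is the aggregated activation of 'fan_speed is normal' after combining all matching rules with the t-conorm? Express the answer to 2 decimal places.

0.11

R1: ¬crowded=1−0.89=0.11, hot=0.63; AND[min(a, b)] → w = 0.11
R2: crowded=0.89, low=0.39, comfortable=0.11; AND[min(a, b)] → w = 0.11
R3: moderate=0.41, vacant=0.51; AND[min(a, b)] → w = 0.41
Rules with consequent 'normal': {R1, R2} → strengths 0.11, 0.11
Aggregate via t-conorm [max(a, b)]: 0.11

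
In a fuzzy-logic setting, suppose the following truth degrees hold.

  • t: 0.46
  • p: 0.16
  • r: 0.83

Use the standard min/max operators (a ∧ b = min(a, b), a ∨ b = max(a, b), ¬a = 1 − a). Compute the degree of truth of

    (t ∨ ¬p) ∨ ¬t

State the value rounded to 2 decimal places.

0.84

¬p = 1 − 0.16 = 0.84
t ∨ ¬p = max(a, b) on (0.46, 0.84) = 0.84
¬t = 1 − 0.46 = 0.54
(t ∨ ¬p) ∨ ¬t = max(a, b) on (0.84, 0.54) = 0.84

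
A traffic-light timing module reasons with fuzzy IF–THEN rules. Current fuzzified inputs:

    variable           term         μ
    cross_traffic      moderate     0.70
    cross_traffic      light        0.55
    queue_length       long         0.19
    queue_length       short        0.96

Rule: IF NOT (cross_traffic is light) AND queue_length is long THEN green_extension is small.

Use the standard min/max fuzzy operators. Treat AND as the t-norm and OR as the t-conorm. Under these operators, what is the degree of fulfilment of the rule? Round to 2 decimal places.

firing strength: ¬light=1−0.55=0.45, long=0.19; AND[min(a, b)] → w = 0.19

0.19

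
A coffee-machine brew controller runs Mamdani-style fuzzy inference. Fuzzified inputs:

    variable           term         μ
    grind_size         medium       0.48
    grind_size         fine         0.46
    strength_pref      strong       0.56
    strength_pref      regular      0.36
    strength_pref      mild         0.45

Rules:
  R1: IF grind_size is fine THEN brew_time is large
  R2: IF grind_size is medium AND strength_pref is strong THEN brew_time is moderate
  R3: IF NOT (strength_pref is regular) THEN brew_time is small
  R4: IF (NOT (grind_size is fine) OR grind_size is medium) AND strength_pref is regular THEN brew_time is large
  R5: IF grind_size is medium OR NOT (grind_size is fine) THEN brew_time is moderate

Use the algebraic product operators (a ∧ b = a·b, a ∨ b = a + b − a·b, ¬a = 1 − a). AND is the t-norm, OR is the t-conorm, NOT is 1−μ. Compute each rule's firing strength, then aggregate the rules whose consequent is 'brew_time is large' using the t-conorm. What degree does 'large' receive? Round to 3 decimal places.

R1: fine=0.46 → w = 0.4600
R2: medium=0.48, strong=0.56; AND[a·b] → w = 0.2688
R3: ¬regular=1−0.36=0.64 → w = 0.6400
R4: (¬fine=1−0.46=0.54 OR medium=0.48) = 0.7608; AND[a·b] with regular=0.36 → w = 0.2739
R5: medium=0.48, ¬fine=1−0.46=0.54; OR[a + b − a·b] → w = 0.7608
Rules with consequent 'large': {R1, R4} → strengths 0.4600, 0.2739
Aggregate via t-conorm [a + b − a·b]: 0.6079

0.608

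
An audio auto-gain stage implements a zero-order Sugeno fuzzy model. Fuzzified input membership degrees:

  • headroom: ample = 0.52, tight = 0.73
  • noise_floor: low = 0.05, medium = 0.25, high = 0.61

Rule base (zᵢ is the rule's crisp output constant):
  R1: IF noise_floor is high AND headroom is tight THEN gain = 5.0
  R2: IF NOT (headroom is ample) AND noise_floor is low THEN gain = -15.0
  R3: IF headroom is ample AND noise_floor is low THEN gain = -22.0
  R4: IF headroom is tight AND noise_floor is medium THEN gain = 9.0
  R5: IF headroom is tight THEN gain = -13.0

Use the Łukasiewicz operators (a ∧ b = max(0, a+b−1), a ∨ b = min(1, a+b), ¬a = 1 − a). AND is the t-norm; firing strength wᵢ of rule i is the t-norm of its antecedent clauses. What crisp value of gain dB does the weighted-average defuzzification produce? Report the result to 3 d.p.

-7.280

R1 (z=5.0): high=0.61, tight=0.73; AND[max(0, a+b−1)] → w = 0.34
R2 (z=-15.0): ¬ample=1−0.52=0.48, low=0.05; AND[max(0, a+b−1)] → w = 0.00
R3 (z=-22.0): ample=0.52, low=0.05; AND[max(0, a+b−1)] → w = 0.00
R4 (z=9.0): tight=0.73, medium=0.25; AND[max(0, a+b−1)] → w = 0.00
R5 (z=-13.0): tight=0.73 → w = 0.73
Weighted average = (0.34·5.0 + 0.00·-15.0 + 0.00·-22.0 + 0.00·9.0 + 0.73·-13.0) / (0.34 + 0.00 + 0.00 + 0.00 + 0.73)
  = -7.7900 / 1.0700 = -7.280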